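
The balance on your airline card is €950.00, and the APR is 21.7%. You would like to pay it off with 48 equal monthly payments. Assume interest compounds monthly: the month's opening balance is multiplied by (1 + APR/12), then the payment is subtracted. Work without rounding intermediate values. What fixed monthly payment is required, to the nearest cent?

Monthly rate r = 21.7%/12 = 1.80833% = 0.0180833.
Level-payment amortization: P = B₀·r / (1 − (1+r)^(−n)) = 950.00·0.0180833 / (1 − 1.01808^(−48)).
Denominator 1 − (1+r)^(−48) = 0.576941657.
P = 17.1792 / 0.576941657 ≈ 29.78.

€29.78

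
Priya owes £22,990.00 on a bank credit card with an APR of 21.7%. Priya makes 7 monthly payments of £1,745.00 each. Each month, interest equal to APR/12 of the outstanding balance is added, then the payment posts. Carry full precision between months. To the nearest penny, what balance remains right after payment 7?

£13,164.87

Monthly rate r = 21.7%/12 = 1.80833% = 0.0180833.
Each month: B ← B·(1+r) − £1,745.00.
Month 1: interest £415.74; balance after payment £21,660.74.
Month 2: interest £391.70; balance after payment £20,307.43.
Month 3: interest £367.23; balance after payment £18,929.66.
Month 4: interest £342.31; balance after payment £17,526.97.
Month 5: interest £316.95; balance after payment £16,098.92.
Month 6: interest £291.12; balance after payment £14,645.04.
Month 7: interest £264.83; balance after payment £13,164.87.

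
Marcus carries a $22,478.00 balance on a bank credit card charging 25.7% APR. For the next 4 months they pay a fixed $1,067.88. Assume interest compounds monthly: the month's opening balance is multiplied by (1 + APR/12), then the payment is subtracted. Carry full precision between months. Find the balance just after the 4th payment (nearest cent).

Monthly rate r = 25.7%/12 = 2.14167% = 0.0214167.
Each month: B ← B·(1+r) − $1,067.88.
Month 1: interest $481.40; balance after payment $21,891.52.
Month 2: interest $468.84; balance after payment $21,292.49.
Month 3: interest $456.01; balance after payment $20,680.62.
Month 4: interest $442.91; balance after payment $20,055.65.

$20,055.65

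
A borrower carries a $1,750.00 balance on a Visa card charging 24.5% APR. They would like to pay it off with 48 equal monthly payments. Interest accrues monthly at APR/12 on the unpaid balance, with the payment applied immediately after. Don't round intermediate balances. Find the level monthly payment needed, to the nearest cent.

$57.54

Monthly rate r = 24.5%/12 = 2.04167% = 0.0204167.
Level-payment amortization: P = B₀·r / (1 − (1+r)^(−n)) = 1750.00·0.0204167 / (1 − 1.02042^(−48)).
Denominator 1 − (1+r)^(−48) = 0.62096622.
P = 35.7292 / 0.62096622 ≈ 57.54.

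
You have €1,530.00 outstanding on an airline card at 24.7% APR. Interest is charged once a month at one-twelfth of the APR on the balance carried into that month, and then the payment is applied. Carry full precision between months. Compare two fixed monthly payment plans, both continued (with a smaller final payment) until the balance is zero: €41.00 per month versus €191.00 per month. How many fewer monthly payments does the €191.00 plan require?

Monthly rate r = 24.7%/12 = 2.05833% = 0.0205833.
At €41.00/mo: n = ⌈−ln(1 − rB₀/P)/ln(1+r)⌉ = 72 payments (last €30.09); total interest = total paid − €1,530.00 = €1,411.09.
At €191.00/mo: 9 payments (last €161.38); total interest €159.38.
Payments saved = 72 − 9 = 63.

63 fewer payments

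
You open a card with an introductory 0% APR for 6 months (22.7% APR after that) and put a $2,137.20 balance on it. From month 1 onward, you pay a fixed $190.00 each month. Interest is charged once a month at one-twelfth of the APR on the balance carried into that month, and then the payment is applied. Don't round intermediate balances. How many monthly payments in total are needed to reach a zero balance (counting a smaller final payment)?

12 payments

Promo months 1–6 at r₀ = 0%/12 = 0; months 7+ at r₁ = 22.7%/12 = 0.0189167.
After month 6 (no interest yet): B = $2,137.20 − 6·$190.00 = $997.20.
Then at r₁ with $190.00/mo: n₂ = −ln(1 − r₁·B/P)/ln(1+r₁) ≈ 5.58 → 6 more payments.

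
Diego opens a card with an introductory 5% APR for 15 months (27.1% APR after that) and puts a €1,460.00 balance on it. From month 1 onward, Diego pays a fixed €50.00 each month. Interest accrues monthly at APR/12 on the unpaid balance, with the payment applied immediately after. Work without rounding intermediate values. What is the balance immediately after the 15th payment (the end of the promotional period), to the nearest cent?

Promo months 1–15 at r₀ = 5%/12 = 0.00416667; months 16+ at r₁ = 27.1%/12 = 0.0225833.
After month 15: iterate B ← B·(1+r₀) − €50.00 for 15 months → €781.69.

€781.69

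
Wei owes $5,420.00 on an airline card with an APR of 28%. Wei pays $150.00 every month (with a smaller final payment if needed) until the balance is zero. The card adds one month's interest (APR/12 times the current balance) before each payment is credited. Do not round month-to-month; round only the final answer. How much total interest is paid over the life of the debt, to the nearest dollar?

Monthly rate r = 28%/12 = 2.33333% = 0.0233333.
Payoff takes n = ⌈−ln(1 − rB₀/P)/ln(1+r)⌉ = ⌈80.303⌉ = 81 payments; the last is $45.86.
Total paid = 80·$150.00 + $45.86 = $12,045.86.
Total interest = total paid − principal = $12,045.86 − $5,420.00 = $6,625.86.

$6,626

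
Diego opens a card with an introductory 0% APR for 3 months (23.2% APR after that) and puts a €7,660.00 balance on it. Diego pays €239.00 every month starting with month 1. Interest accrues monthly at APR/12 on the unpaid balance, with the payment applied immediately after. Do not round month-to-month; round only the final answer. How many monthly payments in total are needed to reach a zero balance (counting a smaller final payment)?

Promo months 1–3 at r₀ = 0%/12 = 0; months 4+ at r₁ = 23.2%/12 = 0.0193333.
After month 3 (no interest yet): B = €7,660.00 − 3·€239.00 = €6,943.00.
Then at r₁ with €239.00/mo: n₂ = −ln(1 − r₁·B/P)/ln(1+r₁) ≈ 43.07 → 44 more payments.

47 months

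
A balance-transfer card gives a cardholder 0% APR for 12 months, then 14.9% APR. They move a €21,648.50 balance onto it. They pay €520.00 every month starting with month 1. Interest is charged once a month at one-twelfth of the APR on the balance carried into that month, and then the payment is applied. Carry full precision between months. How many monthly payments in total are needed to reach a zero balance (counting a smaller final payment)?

Promo months 1–12 at r₀ = 0%/12 = 0; months 13+ at r₁ = 14.9%/12 = 0.0124167.
After month 12 (no interest yet): B = €21,648.50 − 12·€520.00 = €15,408.50.
Then at r₁ with €520.00/mo: n₂ = −ln(1 − r₁·B/P)/ln(1+r₁) ≈ 37.18 → 38 more payments.

50 months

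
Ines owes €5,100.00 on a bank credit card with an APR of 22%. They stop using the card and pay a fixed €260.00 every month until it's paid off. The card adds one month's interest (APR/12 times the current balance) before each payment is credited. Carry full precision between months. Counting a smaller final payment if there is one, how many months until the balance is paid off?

Monthly rate r = 22%/12 = 1.83333% = 0.0183333.
Recurrence: B ← B·(1+r) − €260.00.
Month 1: interest €93.50; balance after payment €4,933.50.
Month 2: interest €90.45; balance after payment €4,763.95.
Closed form: n = −ln(1 − rB₀/P)/ln(1+r) = −ln(0.64038)/ln(1.01833) ≈ 24.532, so the balance reaches zero during payment 25.

25 payments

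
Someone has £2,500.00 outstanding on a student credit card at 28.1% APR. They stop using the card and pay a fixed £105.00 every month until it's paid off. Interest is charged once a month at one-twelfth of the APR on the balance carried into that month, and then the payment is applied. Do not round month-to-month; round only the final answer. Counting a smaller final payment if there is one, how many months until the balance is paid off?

36 payments

Monthly rate r = 28.1%/12 = 2.34167% = 0.0234167.
Recurrence: B ← B·(1+r) − £105.00.
Month 1: interest £58.54; balance after payment £2,453.54.
Month 2: interest £57.45; balance after payment £2,406.00.
Closed form: n = −ln(1 − rB₀/P)/ln(1+r) = −ln(0.44246)/ln(1.02342) ≈ 35.228, so the balance reaches zero during payment 36.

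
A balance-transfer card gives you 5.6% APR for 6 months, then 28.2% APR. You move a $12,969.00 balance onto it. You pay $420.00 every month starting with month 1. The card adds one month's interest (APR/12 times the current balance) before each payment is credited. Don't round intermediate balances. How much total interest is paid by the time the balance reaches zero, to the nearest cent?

Promo months 1–6 at r₀ = 5.6%/12 = 0.00466667; months 7+ at r₁ = 28.2%/12 = 0.0235.
After month 6: iterate B ← B·(1+r₀) − $420.00 for 6 months → $10,786.81.
Then at r₁ with $420.00/mo: n₂ = −ln(1 − r₁·B/P)/ln(1+r₁) ≈ 39.83 → 40 more payments.
Total paid = 45·$420.00 + $349.71 = $19,249.71; interest = $19,249.71 − $12,969.00 = $6,280.71.

$6,280.71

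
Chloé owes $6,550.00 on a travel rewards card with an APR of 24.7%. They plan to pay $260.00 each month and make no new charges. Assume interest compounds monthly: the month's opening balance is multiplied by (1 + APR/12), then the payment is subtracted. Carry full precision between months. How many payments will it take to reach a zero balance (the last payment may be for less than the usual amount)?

Monthly rate r = 24.7%/12 = 2.05833% = 0.0205833.
Recurrence: B ← B·(1+r) − $260.00.
Month 1: interest $134.82; balance after payment $6,424.82.
Month 2: interest $132.24; balance after payment $6,297.07.
Closed form: n = −ln(1 − rB₀/P)/ln(1+r) = −ln(0.48146)/ln(1.02058) ≈ 35.875, so the balance reaches zero during payment 36.

36 payments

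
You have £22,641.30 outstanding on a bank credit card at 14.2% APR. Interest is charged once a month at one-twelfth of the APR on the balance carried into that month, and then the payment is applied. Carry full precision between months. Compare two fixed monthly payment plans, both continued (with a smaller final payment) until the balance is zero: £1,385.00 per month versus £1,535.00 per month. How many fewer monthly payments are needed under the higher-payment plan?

2 fewer payments

Monthly rate r = 14.2%/12 = 1.18333% = 0.0118333.
At £1,385.00/mo: n = ⌈−ln(1 − rB₀/P)/ln(1+r)⌉ = 19 payments (last £382.40); total interest = total paid − £22,641.30 = £2,671.10.
At £1,535.00/mo: 17 payments (last £471.02); total interest £2,389.72.
Payments saved = 19 − 17 = 2.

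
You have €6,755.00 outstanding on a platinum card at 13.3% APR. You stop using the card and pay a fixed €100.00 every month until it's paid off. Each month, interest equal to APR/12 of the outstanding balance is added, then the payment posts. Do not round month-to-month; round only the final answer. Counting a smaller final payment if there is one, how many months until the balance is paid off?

Monthly rate r = 13.3%/12 = 1.10833% = 0.0110833.
Recurrence: B ← B·(1+r) − €100.00.
Month 1: interest €74.87; balance after payment €6,729.87.
Month 2: interest €74.59; balance after payment €6,704.46.
Closed form: n = −ln(1 − rB₀/P)/ln(1+r) = −ln(0.25132)/ln(1.01108) ≈ 125.293, so the balance reaches zero during payment 126.

126 months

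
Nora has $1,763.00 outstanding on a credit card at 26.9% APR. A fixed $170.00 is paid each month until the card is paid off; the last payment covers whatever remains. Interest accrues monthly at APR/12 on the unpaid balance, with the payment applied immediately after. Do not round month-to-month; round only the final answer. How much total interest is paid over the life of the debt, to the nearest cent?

Monthly rate r = 26.9%/12 = 2.24167% = 0.0224167.
Payoff takes n = ⌈−ln(1 − rB₀/P)/ln(1+r)⌉ = ⌈11.935⌉ = 12 payments; the last is $159.02.
Total paid = 11·$170.00 + $159.02 = $2,029.02.
Total interest = total paid − principal = $2,029.02 − $1,763.00 = $266.02.

$266.02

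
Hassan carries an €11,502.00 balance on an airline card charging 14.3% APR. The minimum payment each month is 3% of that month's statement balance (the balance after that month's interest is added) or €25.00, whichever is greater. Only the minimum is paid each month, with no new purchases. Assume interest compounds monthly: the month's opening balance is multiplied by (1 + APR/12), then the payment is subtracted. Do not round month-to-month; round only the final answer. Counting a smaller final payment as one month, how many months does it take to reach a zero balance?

Monthly rate r = 14.3%/12 = 1.19167% = 0.0119167.
While 3% of the post-interest balance exceeds €25.00, each month B ← (B·(1+r))·(1 − 0.03), i.e. B shrinks by the factor (1+r)·0.97 = 0.98156.
This holds for months 1–142. Entering month 143 the balance is €818.30; 3% of the post-interest balance is now below €25.00, so the flat €25.00 minimum applies from here.
From month 143 a fixed €25.00 at rate r clears €818.30 in 42 more payments. Total: 142 + 42 = 184 months.

184 months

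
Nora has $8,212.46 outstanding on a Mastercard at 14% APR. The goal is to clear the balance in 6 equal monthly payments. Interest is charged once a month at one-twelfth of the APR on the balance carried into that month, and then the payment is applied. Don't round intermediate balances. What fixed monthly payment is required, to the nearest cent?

$1,425.17

Monthly rate r = 14%/12 = 1.16667% = 0.0116667.
Level-payment amortization: P = B₀·r / (1 − (1+r)^(−n)) = 8212.46·0.0116667 / (1 − 1.01167^(−6)).
Denominator 1 − (1+r)^(−6) = 0.0672283116.
P = 95.812 / 0.0672283116 ≈ 1425.17.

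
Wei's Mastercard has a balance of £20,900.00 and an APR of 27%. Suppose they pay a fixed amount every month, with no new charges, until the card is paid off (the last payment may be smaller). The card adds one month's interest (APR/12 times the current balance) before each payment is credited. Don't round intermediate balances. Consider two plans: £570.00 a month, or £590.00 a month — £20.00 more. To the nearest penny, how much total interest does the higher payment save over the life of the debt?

£2,364.39

Monthly rate r = 27%/12 = 2.25% = 0.0225.
At £570.00/mo: n = ⌈−ln(1 − rB₀/P)/ln(1+r)⌉ = 79 payments (last £191.54); total interest = total paid − £20,900.00 = £23,751.54.
At £590.00/mo: 72 payments (last £397.15); total interest £21,387.15.
Interest saved = £23,751.54 − £21,387.15 = £2,364.39.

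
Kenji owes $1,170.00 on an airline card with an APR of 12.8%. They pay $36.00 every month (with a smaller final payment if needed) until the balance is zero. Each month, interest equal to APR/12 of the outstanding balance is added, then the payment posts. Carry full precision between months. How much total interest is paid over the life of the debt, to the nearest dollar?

Monthly rate r = 12.8%/12 = 1.06667% = 0.0106667.
Payoff takes n = ⌈−ln(1 − rB₀/P)/ln(1+r)⌉ = ⌈40.119⌉ = 41 payments; the last is $4.30.
Total paid = 40·$36.00 + $4.30 = $1,444.30.
Total interest = total paid − principal = $1,444.30 − $1,170.00 = $274.30.

$274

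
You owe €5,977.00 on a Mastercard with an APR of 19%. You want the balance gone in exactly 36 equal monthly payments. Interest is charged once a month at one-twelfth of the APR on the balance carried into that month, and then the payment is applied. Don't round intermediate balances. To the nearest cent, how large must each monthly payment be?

€219.09

Monthly rate r = 19%/12 = 1.58333% = 0.0158333.
Level-payment amortization: P = B₀·r / (1 − (1+r)^(−n)) = 5977.00·0.0158333 / (1 − 1.01583^(−36)).
Denominator 1 − (1+r)^(−36) = 0.431943602.
P = 94.6358 / 0.431943602 ≈ 219.09.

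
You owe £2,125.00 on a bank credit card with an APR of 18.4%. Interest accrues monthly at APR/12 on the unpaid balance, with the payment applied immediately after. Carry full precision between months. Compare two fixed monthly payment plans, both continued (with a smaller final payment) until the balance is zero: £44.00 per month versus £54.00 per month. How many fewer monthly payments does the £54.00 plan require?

28 fewer payments

Monthly rate r = 18.4%/12 = 1.53333% = 0.0153333.
At £44.00/mo: n = ⌈−ln(1 − rB₀/P)/ln(1+r)⌉ = 89 payments (last £29.05); total interest = total paid − £2,125.00 = £1,776.05.
At £54.00/mo: 61 payments (last £41.93); total interest £1,156.93.
Payments saved = 89 − 61 = 28.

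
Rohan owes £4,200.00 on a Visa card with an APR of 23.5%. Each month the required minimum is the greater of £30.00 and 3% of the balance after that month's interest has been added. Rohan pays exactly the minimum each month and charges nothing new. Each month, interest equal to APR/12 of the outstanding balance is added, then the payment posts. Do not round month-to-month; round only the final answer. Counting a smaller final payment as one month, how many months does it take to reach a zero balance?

185 months

Monthly rate r = 23.5%/12 = 1.95833% = 0.0195833.
While 3% of the post-interest balance exceeds £30.00, each month B ← (B·(1+r))·(1 − 0.03), i.e. B shrinks by the factor (1+r)·0.97 = 0.989.
This holds for months 1–132. Entering month 133 the balance is £974.81; 3% of the post-interest balance is now below £30.00, so the flat £30.00 minimum applies from here.
From month 133 a fixed £30.00 at rate r clears £974.81 in 53 more payments. Total: 132 + 53 = 185 months.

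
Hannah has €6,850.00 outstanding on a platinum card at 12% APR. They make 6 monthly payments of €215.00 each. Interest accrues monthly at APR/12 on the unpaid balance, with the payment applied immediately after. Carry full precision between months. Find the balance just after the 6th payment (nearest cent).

Monthly rate r = 12%/12 = 1% = 0.01.
Each month: B ← B·(1+r) − €215.00.
Month 1: interest €68.50; balance after payment €6,703.50.
Month 2: interest €67.03; balance after payment €6,555.53.
Month 3: interest €65.56; balance after payment €6,406.09.
Month 4: interest €64.06; balance after payment €6,255.15.
Month 5: interest €62.55; balance after payment €6,102.70.
Month 6: interest €61.03; balance after payment €5,948.73.

€5,948.73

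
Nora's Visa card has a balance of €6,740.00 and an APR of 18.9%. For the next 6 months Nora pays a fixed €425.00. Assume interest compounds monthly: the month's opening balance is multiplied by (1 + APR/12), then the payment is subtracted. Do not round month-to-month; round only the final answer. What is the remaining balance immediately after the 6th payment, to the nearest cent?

Monthly rate r = 18.9%/12 = 1.575% = 0.01575.
Each month: B ← B·(1+r) − €425.00.
Month 1: interest €106.16; balance after payment €6,421.15.
Month 2: interest €101.13; balance after payment €6,097.29.
Month 3: interest €96.03; balance after payment €5,768.32.
Month 4: interest €90.85; balance after payment €5,434.17.
Month 5: interest €85.59; balance after payment €5,094.76.
Month 6: interest €80.24; balance after payment €4,750.00.

€4,750.00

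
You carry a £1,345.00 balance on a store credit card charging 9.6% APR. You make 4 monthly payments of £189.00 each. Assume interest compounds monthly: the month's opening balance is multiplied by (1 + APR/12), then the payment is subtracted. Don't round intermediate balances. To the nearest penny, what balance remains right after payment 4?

£623.44

Monthly rate r = 9.6%/12 = 0.8% = 0.008.
Each month: B ← B·(1+r) − £189.00.
Month 1: interest £10.76; balance after payment £1,166.76.
Month 2: interest £9.33; balance after payment £987.09.
Month 3: interest £7.90; balance after payment £805.99.
Month 4: interest £6.45; balance after payment £623.44.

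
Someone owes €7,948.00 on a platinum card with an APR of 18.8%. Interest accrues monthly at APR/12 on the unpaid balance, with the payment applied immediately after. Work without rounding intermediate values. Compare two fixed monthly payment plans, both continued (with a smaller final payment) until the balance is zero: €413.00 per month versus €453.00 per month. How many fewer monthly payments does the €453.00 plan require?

3 fewer payments

Monthly rate r = 18.8%/12 = 1.56667% = 0.0156667.
At €413.00/mo: n = ⌈−ln(1 − rB₀/P)/ln(1+r)⌉ = 24 payments (last €34.18); total interest = total paid − €7,948.00 = €1,585.18.
At €453.00/mo: 21 payments (last €306.98); total interest €1,418.98.
Payments saved = 24 − 21 = 3.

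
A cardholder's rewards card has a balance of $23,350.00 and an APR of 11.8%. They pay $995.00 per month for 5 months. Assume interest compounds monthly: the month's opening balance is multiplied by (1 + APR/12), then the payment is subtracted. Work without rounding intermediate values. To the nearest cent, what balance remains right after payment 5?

$19,447.03

Monthly rate r = 11.8%/12 = 0.983333% = 0.00983333.
Each month: B ← B·(1+r) − $995.00.
Month 1: interest $229.61; balance after payment $22,584.61.
Month 2: interest $222.08; balance after payment $21,811.69.
Month 3: interest $214.48; balance after payment $21,031.17.
Month 4: interest $206.81; balance after payment $20,242.98.
Month 5: interest $199.06; balance after payment $19,447.03.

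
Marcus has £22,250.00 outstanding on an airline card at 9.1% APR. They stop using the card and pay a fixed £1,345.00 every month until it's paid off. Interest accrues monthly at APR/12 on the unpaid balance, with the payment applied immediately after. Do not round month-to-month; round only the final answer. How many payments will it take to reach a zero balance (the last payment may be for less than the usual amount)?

18 payments

Monthly rate r = 9.1%/12 = 0.758333% = 0.00758333.
Recurrence: B ← B·(1+r) − £1,345.00.
Month 1: interest £168.73; balance after payment £21,073.73.
Month 2: interest £159.81; balance after payment £19,888.54.
Closed form: n = −ln(1 − rB₀/P)/ln(1+r) = −ln(0.87455)/ln(1.00758) ≈ 17.743, so the balance reaches zero during payment 18.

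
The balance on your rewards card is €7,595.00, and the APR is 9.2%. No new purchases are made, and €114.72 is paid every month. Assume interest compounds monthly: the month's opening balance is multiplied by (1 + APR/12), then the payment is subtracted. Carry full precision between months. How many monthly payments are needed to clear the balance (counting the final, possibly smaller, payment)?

93 months

Monthly rate r = 9.2%/12 = 0.766667% = 0.00766667.
Recurrence: B ← B·(1+r) − €114.72.
Month 1: interest €58.23; balance after payment €7,538.51.
Month 2: interest €57.80; balance after payment €7,481.58.
Closed form: n = −ln(1 − rB₀/P)/ln(1+r) = −ln(0.49243)/ln(1.00767) ≈ 92.754, so the balance reaches zero during payment 93.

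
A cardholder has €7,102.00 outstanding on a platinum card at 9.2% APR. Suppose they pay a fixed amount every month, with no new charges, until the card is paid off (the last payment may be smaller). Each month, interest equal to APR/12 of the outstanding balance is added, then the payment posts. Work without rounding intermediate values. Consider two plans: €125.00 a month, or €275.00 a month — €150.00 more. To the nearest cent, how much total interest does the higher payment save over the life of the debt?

Monthly rate r = 9.2%/12 = 0.766667% = 0.00766667.
At €125.00/mo: n = ⌈−ln(1 − rB₀/P)/ln(1+r)⌉ = 75 payments (last €111.40); total interest = total paid − €7,102.00 = €2,259.40.
At €275.00/mo: 29 payments (last €244.69); total interest €842.69.
Interest saved = €2,259.40 − €842.69 = €1,416.71.

€1,416.71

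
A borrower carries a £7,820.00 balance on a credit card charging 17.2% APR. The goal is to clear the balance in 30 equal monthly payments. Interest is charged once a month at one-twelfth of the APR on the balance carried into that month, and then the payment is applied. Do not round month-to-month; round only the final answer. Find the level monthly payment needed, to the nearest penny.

£322.55

Monthly rate r = 17.2%/12 = 1.43333% = 0.0143333.
Level-payment amortization: P = B₀·r / (1 − (1+r)^(−n)) = 7820.00·0.0143333 / (1 − 1.01433^(−30)).
Denominator 1 − (1+r)^(−30) = 0.347502171.
P = 112.087 / 0.347502171 ≈ 322.55.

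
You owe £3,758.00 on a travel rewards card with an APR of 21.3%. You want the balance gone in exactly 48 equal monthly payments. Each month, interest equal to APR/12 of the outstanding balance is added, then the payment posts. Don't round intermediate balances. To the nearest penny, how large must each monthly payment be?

£116.98

Monthly rate r = 21.3%/12 = 1.775% = 0.01775.
Level-payment amortization: P = B₀·r / (1 − (1+r)^(−n)) = 3758.00·0.01775 / (1 − 1.01775^(−48)).
Denominator 1 − (1+r)^(−48) = 0.570239329.
P = 66.7045 / 0.570239329 ≈ 116.98.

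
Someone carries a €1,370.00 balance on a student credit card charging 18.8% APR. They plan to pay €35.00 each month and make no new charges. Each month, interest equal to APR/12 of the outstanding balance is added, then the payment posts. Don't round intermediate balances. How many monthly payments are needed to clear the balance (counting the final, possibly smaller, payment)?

62 payments

Monthly rate r = 18.8%/12 = 1.56667% = 0.0156667.
Recurrence: B ← B·(1+r) − €35.00.
Month 1: interest €21.46; balance after payment €1,356.46.
Month 2: interest €21.25; balance after payment €1,342.71.
Closed form: n = −ln(1 − rB₀/P)/ln(1+r) = −ln(0.38676)/ln(1.01567) ≈ 61.109, so the balance reaches zero during payment 62.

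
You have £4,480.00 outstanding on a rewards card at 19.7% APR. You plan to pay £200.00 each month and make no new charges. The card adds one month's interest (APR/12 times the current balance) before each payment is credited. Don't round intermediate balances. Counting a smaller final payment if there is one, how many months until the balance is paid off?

Monthly rate r = 19.7%/12 = 1.64167% = 0.0164167.
Recurrence: B ← B·(1+r) − £200.00.
Month 1: interest £73.55; balance after payment £4,353.55.
Month 2: interest £71.47; balance after payment £4,225.02.
Closed form: n = −ln(1 − rB₀/P)/ln(1+r) = −ln(0.63227)/ln(1.01642) ≈ 28.154, so the balance reaches zero during payment 29.

29 months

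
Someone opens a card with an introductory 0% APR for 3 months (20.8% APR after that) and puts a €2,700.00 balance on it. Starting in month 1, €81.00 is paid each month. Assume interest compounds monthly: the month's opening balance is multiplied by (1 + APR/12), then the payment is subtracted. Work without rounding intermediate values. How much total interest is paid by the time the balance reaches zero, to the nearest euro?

€1,060

Promo months 1–3 at r₀ = 0%/12 = 0; months 4+ at r₁ = 20.8%/12 = 0.0173333.
After month 3 (no interest yet): B = €2,700.00 − 3·€81.00 = €2,457.00.
Then at r₁ with €81.00/mo: n₂ = −ln(1 − r₁·B/P)/ln(1+r₁) ≈ 43.42 → 44 more payments.
Total paid = 46·€81.00 + €33.78 = €3,759.78; interest = €3,759.78 − €2,700.00 = €1,059.78.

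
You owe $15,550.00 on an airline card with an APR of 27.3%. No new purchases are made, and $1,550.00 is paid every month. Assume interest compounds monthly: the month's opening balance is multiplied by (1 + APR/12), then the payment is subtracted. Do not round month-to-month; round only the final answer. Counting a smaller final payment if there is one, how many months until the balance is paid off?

12 months

Monthly rate r = 27.3%/12 = 2.275% = 0.02275.
Recurrence: B ← B·(1+r) − $1,550.00.
Month 1: interest $353.76; balance after payment $14,353.76.
Month 2: interest $326.55; balance after payment $13,130.31.
Closed form: n = −ln(1 − rB₀/P)/ln(1+r) = −ln(0.77177)/ln(1.02275) ≈ 11.517, so the balance reaches zero during payment 12.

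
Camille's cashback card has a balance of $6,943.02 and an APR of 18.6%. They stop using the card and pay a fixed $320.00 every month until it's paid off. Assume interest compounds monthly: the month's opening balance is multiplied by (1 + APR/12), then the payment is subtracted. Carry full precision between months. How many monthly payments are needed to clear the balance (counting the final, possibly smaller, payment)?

27 payments

Monthly rate r = 18.6%/12 = 1.55% = 0.0155.
Recurrence: B ← B·(1+r) − $320.00.
Month 1: interest $107.62; balance after payment $6,730.64.
Month 2: interest $104.32; balance after payment $6,514.96.
Closed form: n = −ln(1 − rB₀/P)/ln(1+r) = −ln(0.6637)/ln(1.0155) ≈ 26.651, so the balance reaches zero during payment 27.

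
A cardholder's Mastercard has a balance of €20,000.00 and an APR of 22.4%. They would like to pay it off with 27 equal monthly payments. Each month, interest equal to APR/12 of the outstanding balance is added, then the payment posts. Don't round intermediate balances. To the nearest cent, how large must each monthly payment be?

€949.77

Monthly rate r = 22.4%/12 = 1.86667% = 0.0186667.
Level-payment amortization: P = B₀·r / (1 − (1+r)^(−n)) = 20000.00·0.0186667 / (1 − 1.01867^(−27)).
Denominator 1 − (1+r)^(−27) = 0.393077232.
P = 373.333 / 0.393077232 ≈ 949.77.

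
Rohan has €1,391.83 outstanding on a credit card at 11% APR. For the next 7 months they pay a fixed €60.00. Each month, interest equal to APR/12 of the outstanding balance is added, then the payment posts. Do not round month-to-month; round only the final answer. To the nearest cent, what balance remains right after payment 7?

€1,051.90

Monthly rate r = 11%/12 = 0.916667% = 0.00916667.
Each month: B ← B·(1+r) − €60.00.
Month 1: interest €12.76; balance after payment €1,344.59.
Month 2: interest €12.33; balance after payment €1,296.91.
Month 3: interest €11.89; balance after payment €1,248.80.
Month 4: interest €11.45; balance after payment €1,200.25.
Month 5: interest €11.00; balance after payment €1,151.25.
Month 6: interest €10.55; balance after payment €1,101.80.
Month 7: interest €10.10; balance after payment €1,051.90.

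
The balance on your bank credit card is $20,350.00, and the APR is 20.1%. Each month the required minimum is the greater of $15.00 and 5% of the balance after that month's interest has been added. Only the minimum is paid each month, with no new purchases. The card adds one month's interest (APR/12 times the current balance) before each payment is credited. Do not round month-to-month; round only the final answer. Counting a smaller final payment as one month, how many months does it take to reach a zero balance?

147 months

Monthly rate r = 20.1%/12 = 1.675% = 0.01675.
While 5% of the post-interest balance exceeds $15.00, each month B ← (B·(1+r))·(1 − 0.05), i.e. B shrinks by the factor (1+r)·0.95 = 0.96591.
This holds for months 1–123. Entering month 124 the balance is $285.70; 5% of the post-interest balance is now below $15.00, so the flat $15.00 minimum applies from here.
From month 124 a fixed $15.00 at rate r clears $285.70 in 24 more payments. Total: 123 + 24 = 147 months.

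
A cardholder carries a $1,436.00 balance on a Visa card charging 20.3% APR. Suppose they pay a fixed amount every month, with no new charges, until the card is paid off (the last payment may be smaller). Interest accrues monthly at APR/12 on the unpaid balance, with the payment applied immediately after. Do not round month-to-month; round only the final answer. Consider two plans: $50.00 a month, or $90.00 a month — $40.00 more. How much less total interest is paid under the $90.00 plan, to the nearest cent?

Monthly rate r = 20.3%/12 = 1.69167% = 0.0169167.
At $50.00/mo: n = ⌈−ln(1 − rB₀/P)/ln(1+r)⌉ = 40 payments (last $32.89); total interest = total paid − $1,436.00 = $546.89.
At $90.00/mo: 19 payments (last $67.96); total interest $251.96.
Interest saved = $546.89 − $251.96 = $294.93.

$294.93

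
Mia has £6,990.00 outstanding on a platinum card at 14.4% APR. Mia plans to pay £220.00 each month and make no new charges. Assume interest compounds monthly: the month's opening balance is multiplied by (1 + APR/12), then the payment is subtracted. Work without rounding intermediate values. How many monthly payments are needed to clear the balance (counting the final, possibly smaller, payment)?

41 months

Monthly rate r = 14.4%/12 = 1.2% = 0.012.
Recurrence: B ← B·(1+r) − £220.00.
Month 1: interest £83.88; balance after payment £6,853.88.
Month 2: interest £82.25; balance after payment £6,716.13.
Closed form: n = −ln(1 − rB₀/P)/ln(1+r) = −ln(0.61873)/ln(1.012) ≈ 40.247, so the balance reaches zero during payment 41.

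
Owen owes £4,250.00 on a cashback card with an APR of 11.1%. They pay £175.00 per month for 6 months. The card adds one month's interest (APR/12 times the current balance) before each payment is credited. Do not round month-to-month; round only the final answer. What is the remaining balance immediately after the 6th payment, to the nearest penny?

Monthly rate r = 11.1%/12 = 0.925% = 0.00925.
Each month: B ← B·(1+r) − £175.00.
Month 1: interest £39.31; balance after payment £4,114.31.
Month 2: interest £38.06; balance after payment £3,977.37.
Month 3: interest £36.79; balance after payment £3,839.16.
Month 4: interest £35.51; balance after payment £3,699.67.
Month 5: interest £34.22; balance after payment £3,558.89.
Month 6: interest £32.92; balance after payment £3,416.81.

£3,416.81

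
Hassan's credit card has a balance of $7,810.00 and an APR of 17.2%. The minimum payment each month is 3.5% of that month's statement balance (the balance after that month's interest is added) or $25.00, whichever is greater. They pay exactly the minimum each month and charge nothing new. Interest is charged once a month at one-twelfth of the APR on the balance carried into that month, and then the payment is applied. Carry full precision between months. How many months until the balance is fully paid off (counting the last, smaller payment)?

149 months

Monthly rate r = 17.2%/12 = 1.43333% = 0.0143333.
While 3.5% of the post-interest balance exceeds $25.00, each month B ← (B·(1+r))·(1 − 0.035), i.e. B shrinks by the factor (1+r)·0.965 = 0.97883.
This holds for months 1–113. Entering month 114 the balance is $696.08; 3.5% of the post-interest balance is now below $25.00, so the flat $25.00 minimum applies from here.
From month 114 a fixed $25.00 at rate r clears $696.08 in 36 more payments. Total: 113 + 36 = 149 months.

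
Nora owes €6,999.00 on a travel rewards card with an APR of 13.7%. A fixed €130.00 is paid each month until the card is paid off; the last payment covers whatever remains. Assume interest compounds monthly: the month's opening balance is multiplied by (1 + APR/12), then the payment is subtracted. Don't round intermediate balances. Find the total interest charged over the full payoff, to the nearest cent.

Monthly rate r = 13.7%/12 = 1.14167% = 0.0114167.
Payoff takes n = ⌈−ln(1 − rB₀/P)/ln(1+r)⌉ = ⌈84.005⌉ = 85 payments; the last is €0.59.
Total paid = 84·€130.00 + €0.59 = €10,920.59.
Total interest = total paid − principal = €10,920.59 − €6,999.00 = €3,921.59.

€3,921.59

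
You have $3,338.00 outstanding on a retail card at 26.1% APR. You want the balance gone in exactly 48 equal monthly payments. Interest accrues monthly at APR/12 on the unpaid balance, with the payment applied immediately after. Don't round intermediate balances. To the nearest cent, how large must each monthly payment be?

$112.74

Monthly rate r = 26.1%/12 = 2.175% = 0.02175.
Level-payment amortization: P = B₀·r / (1 − (1+r)^(−n)) = 3338.00·0.02175 / (1 − 1.02175^(−48)).
Denominator 1 − (1+r)^(−48) = 0.643994282.
P = 72.6015 / 0.643994282 ≈ 112.74.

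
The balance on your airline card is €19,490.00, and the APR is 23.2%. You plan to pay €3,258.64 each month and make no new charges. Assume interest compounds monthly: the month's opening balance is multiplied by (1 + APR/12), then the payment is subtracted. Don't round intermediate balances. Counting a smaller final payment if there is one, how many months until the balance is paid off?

Monthly rate r = 23.2%/12 = 1.93333% = 0.0193333.
Recurrence: B ← B·(1+r) − €3,258.64.
Month 1: interest €376.81; balance after payment €16,608.17.
Month 2: interest €321.09; balance after payment €13,670.62.
Closed form: n = −ln(1 − rB₀/P)/ln(1+r) = −ln(0.88437)/ln(1.01933) ≈ 6.417, so the balance reaches zero during payment 7.

7 months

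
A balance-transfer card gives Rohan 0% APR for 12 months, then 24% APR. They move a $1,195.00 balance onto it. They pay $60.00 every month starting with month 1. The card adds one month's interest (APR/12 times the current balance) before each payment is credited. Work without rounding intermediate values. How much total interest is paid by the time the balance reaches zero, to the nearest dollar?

Promo months 1–12 at r₀ = 0%/12 = 0; months 13+ at r₁ = 24%/12 = 0.02.
After month 12 (no interest yet): B = $1,195.00 − 12·$60.00 = $475.00.
Then at r₁ with $60.00/mo: n₂ = −ln(1 − r₁·B/P)/ln(1+r₁) ≈ 8.70 → 9 more payments.
Total paid = 20·$60.00 + $42.39 = $1,242.39; interest = $1,242.39 − $1,195.00 = $47.39.

$47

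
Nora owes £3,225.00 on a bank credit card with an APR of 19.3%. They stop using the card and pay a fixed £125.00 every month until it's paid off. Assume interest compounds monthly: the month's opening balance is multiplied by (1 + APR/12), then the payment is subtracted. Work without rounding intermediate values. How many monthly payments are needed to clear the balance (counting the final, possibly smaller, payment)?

34 months

Monthly rate r = 19.3%/12 = 1.60833% = 0.0160833.
Recurrence: B ← B·(1+r) − £125.00.
Month 1: interest £51.87; balance after payment £3,151.87.
Month 2: interest £50.69; balance after payment £3,077.56.
Closed form: n = −ln(1 − rB₀/P)/ln(1+r) = −ln(0.58505)/ln(1.01608) ≈ 33.597, so the balance reaches zero during payment 34.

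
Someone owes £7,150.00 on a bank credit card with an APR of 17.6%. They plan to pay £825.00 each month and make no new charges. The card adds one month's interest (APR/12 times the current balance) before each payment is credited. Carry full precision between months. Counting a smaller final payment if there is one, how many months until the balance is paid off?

10 payments

Monthly rate r = 17.6%/12 = 1.46667% = 0.0146667.
Recurrence: B ← B·(1+r) − £825.00.
Month 1: interest £104.87; balance after payment £6,429.87.
Month 2: interest £94.30; balance after payment £5,699.17.
Closed form: n = −ln(1 − rB₀/P)/ln(1+r) = −ln(0.87289)/ln(1.01467) ≈ 9.337, so the balance reaches zero during payment 10.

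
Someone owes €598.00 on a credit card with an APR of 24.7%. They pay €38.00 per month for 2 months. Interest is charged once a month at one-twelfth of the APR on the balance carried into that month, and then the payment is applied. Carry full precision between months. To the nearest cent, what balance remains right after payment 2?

Monthly rate r = 24.7%/12 = 2.05833% = 0.0205833.
Each month: B ← B·(1+r) − €38.00.
Month 1: interest €12.31; balance after payment €572.31.
Month 2: interest €11.78; balance after payment €546.09.

€546.09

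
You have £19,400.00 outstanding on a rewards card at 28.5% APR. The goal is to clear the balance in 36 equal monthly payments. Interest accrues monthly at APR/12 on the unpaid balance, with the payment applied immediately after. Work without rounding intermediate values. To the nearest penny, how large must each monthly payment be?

£807.70

Monthly rate r = 28.5%/12 = 2.375% = 0.02375.
Level-payment amortization: P = B₀·r / (1 − (1+r)^(−n)) = 19400.00·0.02375 / (1 − 1.02375^(−36)).
Denominator 1 − (1+r)^(−36) = 0.570444713.
P = 460.75 / 0.570444713 ≈ 807.70.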